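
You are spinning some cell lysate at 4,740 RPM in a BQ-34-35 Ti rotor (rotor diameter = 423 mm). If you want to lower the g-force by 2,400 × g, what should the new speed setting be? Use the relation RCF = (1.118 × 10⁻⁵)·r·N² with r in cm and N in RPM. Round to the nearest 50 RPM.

3500 RPM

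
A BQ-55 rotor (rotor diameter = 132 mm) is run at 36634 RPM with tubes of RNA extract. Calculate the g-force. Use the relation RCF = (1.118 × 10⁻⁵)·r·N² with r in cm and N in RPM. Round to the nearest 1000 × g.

≈ 99000 x g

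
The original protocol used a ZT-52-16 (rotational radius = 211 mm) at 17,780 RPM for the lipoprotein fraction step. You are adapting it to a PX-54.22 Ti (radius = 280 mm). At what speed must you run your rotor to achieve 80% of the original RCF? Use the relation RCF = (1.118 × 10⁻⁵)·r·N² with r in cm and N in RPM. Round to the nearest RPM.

13805 RPM

Original rotor: r = 211 mm = 21.1 cm
RCF_original = 1.118 × 10⁻⁵ × 21.1 × (17780)² = 1.118 × 10⁻⁵ × 21.1 × 316,128,400 ≈ 74,574.1 × g
Target RCF = 0.8 × 74,574.1 ≈ 59,659.3 × g
Your rotor: r = 280 mm = 28.0 cm
59,659.3 = 1.118 × 10⁻⁵ × 28 × N²
N² = 59,659.3 / (31.304 × 10⁻⁵) = 190,580,437
N ≈ √190,580,437 ≈ 13,805.1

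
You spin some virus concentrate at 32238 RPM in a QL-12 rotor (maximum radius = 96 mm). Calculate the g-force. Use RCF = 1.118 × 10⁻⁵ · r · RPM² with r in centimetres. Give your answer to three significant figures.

r = 96 mm = 9.6 cm
RCF = 1.118 × 10⁻⁵ × 9.6 × (32238)² = 1.118 × 10⁻⁵ × 9.6 × 1,039,288,644 ≈ 111,544.8 × g

≈ 112000 g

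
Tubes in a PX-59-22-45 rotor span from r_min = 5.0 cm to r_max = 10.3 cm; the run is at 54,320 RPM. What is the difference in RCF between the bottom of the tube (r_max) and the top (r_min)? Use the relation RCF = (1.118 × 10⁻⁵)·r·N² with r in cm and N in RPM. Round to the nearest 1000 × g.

ΔRCF = 1.118 × 10⁻⁵ × (r_max − r_min) × N² = 1.118 × 10⁻⁵ × 5.3 × 2,950,662,400 ≈ 174,838.5

175000 g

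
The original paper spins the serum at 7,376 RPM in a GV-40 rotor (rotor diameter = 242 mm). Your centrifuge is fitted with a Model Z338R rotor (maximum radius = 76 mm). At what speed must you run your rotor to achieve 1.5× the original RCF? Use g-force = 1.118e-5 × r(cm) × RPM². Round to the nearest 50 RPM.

≈ 11400 RPM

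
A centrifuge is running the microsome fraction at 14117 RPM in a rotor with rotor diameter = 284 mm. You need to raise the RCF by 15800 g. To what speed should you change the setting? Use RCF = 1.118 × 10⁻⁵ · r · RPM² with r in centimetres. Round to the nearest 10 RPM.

r = 284 mm / 2 = 142 mm = 14.2 cm
Current RCF = 1.118 × 10⁻⁵ × 14.2 × (14117)² = 1.118 × 10⁻⁵ × 14.2 × 199,289,689 ≈ 31,638.4 × g
Target RCF = 31,638.4 + 15,800 = 47,438.4 × g
N² = 47,438.4 / (15.8756 × 10⁻⁵) = 298,813,273
N ≈ √298,813,273 ≈ 17,286.2

N₂ ≈ 17290 RPM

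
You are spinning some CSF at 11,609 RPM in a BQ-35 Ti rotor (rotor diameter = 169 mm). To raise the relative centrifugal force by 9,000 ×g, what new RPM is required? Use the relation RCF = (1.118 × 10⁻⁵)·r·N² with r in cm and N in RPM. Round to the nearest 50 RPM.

r = 169 mm / 2 = 84.5 mm = 8.45 cm
Current RCF = 1.118 × 10⁻⁵ × 8.45 × (11609)² = 1.118 × 10⁻⁵ × 8.45 × 134,768,881 ≈ 12,731.8 × g
Target RCF = 12,731.8 + 9,000 = 21,731.8 × g
N² = 21,731.8 / (9.4471 × 10⁻⁵) = 230,036,731
N ≈ √230,036,731 ≈ 15,167.0

N₂ ≈ 15150 RPM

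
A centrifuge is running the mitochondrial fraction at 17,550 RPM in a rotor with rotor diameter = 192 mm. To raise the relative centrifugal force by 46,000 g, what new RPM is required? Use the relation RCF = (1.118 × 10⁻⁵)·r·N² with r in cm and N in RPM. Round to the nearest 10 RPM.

N₂ ≈ 27140 RPM

r = 192 mm / 2 = 96 mm = 9.6 cm
Current RCF = 1.118 × 10⁻⁵ × 9.6 × (17550)² = 1.118 × 10⁻⁵ × 9.6 × 308,002,500 ≈ 33,057.3 × g
Target RCF = 33,057.3 + 46,000 = 79,057.3 × g
N² = 79,057.3 / (10.7328 × 10⁻⁵) = 736,595,297
N ≈ √736,595,297 ≈ 27,140.3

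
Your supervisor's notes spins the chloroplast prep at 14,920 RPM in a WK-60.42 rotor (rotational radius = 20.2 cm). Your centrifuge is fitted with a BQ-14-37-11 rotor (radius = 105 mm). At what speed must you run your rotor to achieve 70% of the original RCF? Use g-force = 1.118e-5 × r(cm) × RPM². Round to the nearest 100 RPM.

RCF = 1.118 × 10⁻⁵ × r × N²
RCF_original = 1.118 × 10⁻⁵ × 20.2 × (14920)² = 1.118 × 10⁻⁵ × 20.2 × 222,606,400 ≈ 50,272.5 × g
Target RCF = 0.7 × 50,272.5 ≈ 35,190.8 × g
Your rotor: r = 105 mm = 10.5 cm
35,190.8 = 1.118 × 10⁻⁵ × 10.5 × N²
N² = 35,190.8 / (11.739 × 10⁻⁵) = 299,776,812
N ≈ √299,776,812 ≈ 17,314.1

≈ 17300 RPM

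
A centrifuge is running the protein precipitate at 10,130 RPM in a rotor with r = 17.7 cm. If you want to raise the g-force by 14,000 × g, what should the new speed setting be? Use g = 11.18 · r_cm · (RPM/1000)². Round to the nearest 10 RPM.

Current RCF = 11.18 × 17.7 × (10.13)² = 11.18 × 17.7 × 102.6169 ≈ 20,306.4 × g
Target RCF = 20,306.4 + 14,000 = 34,306.4 × g
(N/1000)² = 34,306.4 / 197.886 = 173.3645
N = 1000 × √173.3645 ≈ 13,166.8

13170 RPM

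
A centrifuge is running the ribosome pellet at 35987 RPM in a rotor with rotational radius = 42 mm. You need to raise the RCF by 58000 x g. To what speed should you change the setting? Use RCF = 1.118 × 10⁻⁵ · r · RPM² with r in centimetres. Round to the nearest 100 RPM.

N₂ ≈ 50300 RPM

r = 42 mm = 4.2 cm
Current RCF = 1.118 × 10⁻⁵ × 4.2 × (35987)² = 1.118 × 10⁻⁵ × 4.2 × 1,295,064,169 ≈ 60,811 × g
Target RCF = 60,811 + 58,000 = 118,811 × g
N² = 118,811 / (4.6956 × 10⁻⁵) = 2,530,262,373
N ≈ √2,530,262,373 ≈ 50,301.7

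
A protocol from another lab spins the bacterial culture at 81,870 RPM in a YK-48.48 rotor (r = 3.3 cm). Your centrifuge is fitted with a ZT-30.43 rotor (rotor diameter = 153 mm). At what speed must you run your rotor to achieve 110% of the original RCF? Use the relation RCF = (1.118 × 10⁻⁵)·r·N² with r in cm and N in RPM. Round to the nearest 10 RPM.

56400 RPM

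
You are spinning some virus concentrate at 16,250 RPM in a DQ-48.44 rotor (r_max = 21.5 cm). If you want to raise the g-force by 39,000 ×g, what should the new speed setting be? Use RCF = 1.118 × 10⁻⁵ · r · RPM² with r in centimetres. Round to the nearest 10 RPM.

Current RCF = 1.118 × 10⁻⁵ × 21.5 × (16250)² = 1.118 × 10⁻⁵ × 21.5 × 264,062,500 ≈ 63,472.7 × g
Target RCF = 63,472.7 + 39,000 = 102,472.7 × g
N² = 102,472.7 / (24.037 × 10⁻⁵) = 426,312,352
N ≈ √426,312,352 ≈ 20,647.3

N₂ ≈ 20650 RPM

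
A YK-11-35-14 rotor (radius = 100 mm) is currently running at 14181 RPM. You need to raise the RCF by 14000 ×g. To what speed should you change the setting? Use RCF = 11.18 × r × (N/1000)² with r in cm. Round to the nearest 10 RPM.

r = 100 mm = 10.0 cm
Current RCF = 11.18 × 10 × (14.181)² = 11.18 × 10 × 201.100761 ≈ 22,483.1 × g
Target RCF = 22,483.1 + 14,000 = 36,483.1 × g
(N/1000)² = 36,483.1 / 111.8 = 326.3247
N = 1000 × √326.3247 ≈ 18,064.5

N₂ ≈ 18060 RPM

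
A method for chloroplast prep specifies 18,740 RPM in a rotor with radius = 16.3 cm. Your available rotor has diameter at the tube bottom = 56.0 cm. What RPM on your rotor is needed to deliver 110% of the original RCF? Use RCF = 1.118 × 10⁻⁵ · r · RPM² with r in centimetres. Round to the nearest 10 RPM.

≈ 15000 RPM

RCF_original = 1.118 × 10⁻⁵ × 16.3 × (18740)² = 1.118 × 10⁻⁵ × 16.3 × 351,187,600 ≈ 63,998.3 × g
Target RCF = 1.1 × 63,998.3 ≈ 70,398.1 × g
Your rotor: r = 56.0 / 2 = 28 cm
70,398.1 = 1.118 × 10⁻⁵ × 28 × N²
N² = 70,398.1 / (31.304 × 10⁻⁵) = 224,885,318
N ≈ √224,885,318 ≈ 14,996.2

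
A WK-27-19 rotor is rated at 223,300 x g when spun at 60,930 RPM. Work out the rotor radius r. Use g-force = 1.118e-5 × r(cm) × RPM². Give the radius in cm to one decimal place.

223300 = 1.118 × 10⁻⁵ × r × (60930)²
r = 223300 / (1.118 × 10⁻⁵ × 3,712,464,900) = 223300 / 41505.36 ≈ 5.380 cm

5.4 cm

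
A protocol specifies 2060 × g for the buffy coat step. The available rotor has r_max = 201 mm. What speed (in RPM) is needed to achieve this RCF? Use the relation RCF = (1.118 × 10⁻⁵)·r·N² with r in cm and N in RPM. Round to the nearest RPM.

N ≈ 3028 RPM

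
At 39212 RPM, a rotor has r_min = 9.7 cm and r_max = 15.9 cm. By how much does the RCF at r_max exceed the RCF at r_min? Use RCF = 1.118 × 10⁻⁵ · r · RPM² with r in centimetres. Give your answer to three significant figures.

≈ 107000 × g

ΔRCF = 1.118 × 10⁻⁵ × (r_max − r_min) × N² = 1.118 × 10⁻⁵ × 6.2 × 1,537,580,944 ≈ 106,579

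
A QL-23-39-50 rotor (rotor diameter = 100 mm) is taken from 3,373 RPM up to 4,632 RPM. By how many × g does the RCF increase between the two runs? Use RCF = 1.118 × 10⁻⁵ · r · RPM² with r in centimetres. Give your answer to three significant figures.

563 × g

r = 100 mm / 2 = 50 mm = 5 cm
RCF₁ = 1.118 × 10⁻⁵ × 5 × (3373)² = 1.118 × 10⁻⁵ × 5 × 11,377,129 ≈ 636 × g
RCF₂ = 1.118 × 10⁻⁵ × 5 × (4632)² = 1.118 × 10⁻⁵ × 5 × 21,455,424 ≈ 1,199.4 × g
Increase = 1,199.4 − 636 = 563.4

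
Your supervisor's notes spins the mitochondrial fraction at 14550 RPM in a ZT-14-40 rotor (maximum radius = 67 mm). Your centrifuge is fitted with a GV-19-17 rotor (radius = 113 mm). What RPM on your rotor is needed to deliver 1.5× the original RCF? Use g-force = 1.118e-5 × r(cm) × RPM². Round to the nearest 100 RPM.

≈ 13700 RPM

Original rotor: r = 67 mm = 6.7 cm
RCF = 1.118 × 10⁻⁵ × r × N²
RCF_original = 1.118 × 10⁻⁵ × 6.7 × (14550)² = 1.118 × 10⁻⁵ × 6.7 × 211,702,500 ≈ 15,857.8 × g
Target RCF = 1.5 × 15,857.8 ≈ 23,786.7 × g
Your rotor: r = 113 mm = 11.3 cm
23,786.7 = 1.118 × 10⁻⁵ × 11.3 × N²
N² = 23,786.7 / (12.6334 × 10⁻⁵) = 188,284,231
N ≈ √188,284,231 ≈ 13,721.7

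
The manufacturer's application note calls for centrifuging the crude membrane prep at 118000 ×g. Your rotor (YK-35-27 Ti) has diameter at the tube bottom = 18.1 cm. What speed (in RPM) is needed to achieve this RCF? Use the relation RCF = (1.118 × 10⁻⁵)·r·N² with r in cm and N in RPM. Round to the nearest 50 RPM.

≈ 34150 RPM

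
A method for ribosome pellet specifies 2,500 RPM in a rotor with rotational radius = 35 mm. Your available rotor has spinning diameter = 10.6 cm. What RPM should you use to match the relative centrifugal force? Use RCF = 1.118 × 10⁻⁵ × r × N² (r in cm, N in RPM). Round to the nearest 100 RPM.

Original rotor: r = 35 mm = 3.5 cm
RCF_original = 1.118 × 10⁻⁵ × 3.5 × (2500)² = 1.118 × 10⁻⁵ × 3.5 × 6,250,000 ≈ 244.6 × g
Your rotor: r = 10.6 / 2 = 5.3 cm
244.6 = 1.118 × 10⁻⁵ × 5.3 × N²
N² = 244.6 / (5.9254 × 10⁻⁵) = 4,127,991
N ≈ √4,127,991 ≈ 2,031.7

2000 RPM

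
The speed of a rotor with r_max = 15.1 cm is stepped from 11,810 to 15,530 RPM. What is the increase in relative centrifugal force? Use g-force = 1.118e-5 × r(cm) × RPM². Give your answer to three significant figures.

RCF₁ = 1.118 × 10⁻⁵ × 15.1 × (11810)² = 1.118 × 10⁻⁵ × 15.1 × 139,476,100 ≈ 23,546.1 × g
RCF₂ = 1.118 × 10⁻⁵ × 15.1 × (15530)² = 1.118 × 10⁻⁵ × 15.1 × 241,180,900 ≈ 40,715.7 × g
Increase = 40,715.7 − 23,546.1 = 17,169.6

17200 ×g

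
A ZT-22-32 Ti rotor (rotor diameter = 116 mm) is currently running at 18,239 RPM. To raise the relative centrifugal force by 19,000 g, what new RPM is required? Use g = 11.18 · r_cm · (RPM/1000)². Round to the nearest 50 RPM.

N₂ ≈ 25000 RPM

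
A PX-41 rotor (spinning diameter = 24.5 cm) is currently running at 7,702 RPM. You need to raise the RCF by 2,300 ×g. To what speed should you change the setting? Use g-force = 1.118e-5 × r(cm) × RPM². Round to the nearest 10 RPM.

8720 RPM

r = 24.5 / 2 = 12.25 cm
Current RCF = 1.118 × 10⁻⁵ × 12.25 × (7702)² = 1.118 × 10⁻⁵ × 12.25 × 59,320,804 ≈ 8,124.3 × g
Target RCF = 8,124.3 + 2,300 = 10,424.3 × g
N² = 10,424.3 / (13.6955 × 10⁻⁵) = 76,114,782
N ≈ √76,114,782 ≈ 8,724.4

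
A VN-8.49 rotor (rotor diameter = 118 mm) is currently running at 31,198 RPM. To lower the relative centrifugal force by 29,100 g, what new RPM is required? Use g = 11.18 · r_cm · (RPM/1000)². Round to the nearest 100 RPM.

r = 118 mm / 2 = 59 mm = 5.9 cm
Current RCF = 11.18 × 5.9 × (31.198)² = 11.18 × 5.9 × 973.315204 ≈ 64,201.8 × g
Target RCF = 64,201.8 − 29,100 = 35,101.8 × g
(N/1000)² = 35,101.8 / 65.962 = 532.1518
N = 1000 × √532.1518 ≈ 23,068.4

≈ 23100 RPM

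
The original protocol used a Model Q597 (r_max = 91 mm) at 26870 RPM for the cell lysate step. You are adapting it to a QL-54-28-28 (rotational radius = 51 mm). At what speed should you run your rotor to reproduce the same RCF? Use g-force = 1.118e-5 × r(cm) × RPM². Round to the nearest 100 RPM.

≈ 35900 RPM

Original rotor: r = 91 mm = 9.1 cm
RCF_original = 1.118 × 10⁻⁵ × 9.1 × (26870)² = 1.118 × 10⁻⁵ × 9.1 × 721,996,900 ≈ 73,454.5 × g
Your rotor: r = 51 mm = 5.1 cm
73,454.5 = 1.118 × 10⁻⁵ × 5.1 × N²
N² = 73,454.5 / (5.7018 × 10⁻⁵) = 1,288,268,617
N ≈ √1,288,268,617 ≈ 35,892.5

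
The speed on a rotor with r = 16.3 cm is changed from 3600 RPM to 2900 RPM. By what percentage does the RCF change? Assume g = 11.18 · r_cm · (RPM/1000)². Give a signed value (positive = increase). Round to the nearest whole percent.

RCF ∝ N², so the ratio is (2900/3600)² = (0.805556)² = 0.6489.
Change = 0.6489 − 1 = -0.3511 → -35.1%.

-35%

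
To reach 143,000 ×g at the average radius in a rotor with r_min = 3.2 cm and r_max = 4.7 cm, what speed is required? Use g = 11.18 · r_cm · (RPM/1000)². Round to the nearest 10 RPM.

r_avg = (3.2 + 4.7) / 2 = 3.95 cm
143,000 = 11.18 × 3.95 × (N/1000)²
(N/1000)² = 143,000 / 44.161 = 3238.151
N = 1000 × √3238.151 ≈ 56,904.8

56900 RPM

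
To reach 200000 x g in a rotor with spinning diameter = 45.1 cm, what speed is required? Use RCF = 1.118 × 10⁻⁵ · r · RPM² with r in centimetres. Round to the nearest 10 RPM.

28170 RPM

r = 45.1 / 2 = 22.55 cm
200,000 = 1.118 × 10⁻⁵ × 22.55 × N²
N² = 200,000 / (25.2109 × 10⁻⁵) = 793,307,657
N ≈ √793,307,657 ≈ 28,165.7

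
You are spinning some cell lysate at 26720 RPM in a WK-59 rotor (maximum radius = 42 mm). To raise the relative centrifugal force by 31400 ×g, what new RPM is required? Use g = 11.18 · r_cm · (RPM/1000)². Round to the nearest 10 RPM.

37180 RPM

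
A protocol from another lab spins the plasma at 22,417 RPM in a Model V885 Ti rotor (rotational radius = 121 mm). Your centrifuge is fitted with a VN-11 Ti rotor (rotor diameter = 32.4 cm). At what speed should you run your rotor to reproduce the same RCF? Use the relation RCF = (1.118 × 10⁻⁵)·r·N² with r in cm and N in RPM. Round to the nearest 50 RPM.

19350 RPM

Original rotor: r = 121 mm = 12.1 cm
RCF = 1.118 × 10⁻⁵ × r × N²
RCF_original = 1.118 × 10⁻⁵ × 12.1 × (22417)² = 1.118 × 10⁻⁵ × 12.1 × 502,521,889 ≈ 67,980.2 × g
Your rotor: r = 32.4 / 2 = 16.2 cm
67,980.2 = 1.118 × 10⁻⁵ × 16.2 × N²
N² = 67,980.2 / (18.1116 × 10⁻⁵) = 375,340,666
N ≈ √375,340,666 ≈ 19,373.7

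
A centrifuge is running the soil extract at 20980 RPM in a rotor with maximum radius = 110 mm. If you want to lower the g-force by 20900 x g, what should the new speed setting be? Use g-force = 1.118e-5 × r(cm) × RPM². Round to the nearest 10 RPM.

≈ 16440 RPM

r = 110 mm = 11.0 cm
Current RCF = 1.118 × 10⁻⁵ × 11 × (20980)² = 1.118 × 10⁻⁵ × 11 × 440,160,400 ≈ 54,130.9 × g
Target RCF = 54,130.9 − 20,900 = 33,230.9 × g
N² = 33,230.9 / (12.298 × 10⁻⁵) = 270,213,856
N ≈ √270,213,856 ≈ 16,438.2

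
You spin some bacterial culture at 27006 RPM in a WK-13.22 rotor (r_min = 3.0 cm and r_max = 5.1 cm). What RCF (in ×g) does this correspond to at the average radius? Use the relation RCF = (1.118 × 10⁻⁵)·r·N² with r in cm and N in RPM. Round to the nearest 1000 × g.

RCF ≈ 33000 ×g

r_avg = (3.0 + 5.1) / 2 = 4.05 cm
RCF = 1.118 × 10⁻⁵ × r × N²
RCF = 1.118 × 10⁻⁵ × 4.05 × (27006)² = 1.118 × 10⁻⁵ × 4.05 × 729,324,036 ≈ 33,023.1 × g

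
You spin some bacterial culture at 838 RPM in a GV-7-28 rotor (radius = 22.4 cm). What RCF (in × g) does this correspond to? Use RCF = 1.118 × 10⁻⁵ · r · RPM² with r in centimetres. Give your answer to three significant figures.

RCF = 1.118 × 10⁻⁵ × 22.4 × (838)² = 1.118 × 10⁻⁵ × 22.4 × 702,244 ≈ 175.9 × g

≈ 176 × g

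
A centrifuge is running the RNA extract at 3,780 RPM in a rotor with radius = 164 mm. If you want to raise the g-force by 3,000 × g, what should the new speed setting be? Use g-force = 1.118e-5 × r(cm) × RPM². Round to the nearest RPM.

≈ 5536 RPM

r = 164 mm = 16.4 cm
Current RCF = 1.118 × 10⁻⁵ × 16.4 × (3780)² = 1.118 × 10⁻⁵ × 16.4 × 14,288,400 ≈ 2,619.8 × g
Target RCF = 2,619.8 + 3,000 = 5,619.8 × g
N² = 5,619.8 / (18.3352 × 10⁻⁵) = 30,650,334
N ≈ √30,650,334 ≈ 5,536.3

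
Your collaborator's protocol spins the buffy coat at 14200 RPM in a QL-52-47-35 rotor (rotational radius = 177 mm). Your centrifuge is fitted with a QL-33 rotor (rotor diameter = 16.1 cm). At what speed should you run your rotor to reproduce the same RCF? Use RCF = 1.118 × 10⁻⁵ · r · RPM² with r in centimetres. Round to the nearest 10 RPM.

Original rotor: r = 177 mm = 17.7 cm
RCF_original = 1.118 × 10⁻⁵ × 17.7 × (14200)² = 1.118 × 10⁻⁵ × 17.7 × 201,640,000 ≈ 39,901.7 × g
Your rotor: r = 16.1 / 2 = 8.05 cm
39,901.7 = 1.118 × 10⁻⁵ × 8.05 × N²
N² = 39,901.7 / (8.9999 × 10⁻⁵) = 443,357,148
N ≈ √443,357,148 ≈ 21,056.0

21060 RPM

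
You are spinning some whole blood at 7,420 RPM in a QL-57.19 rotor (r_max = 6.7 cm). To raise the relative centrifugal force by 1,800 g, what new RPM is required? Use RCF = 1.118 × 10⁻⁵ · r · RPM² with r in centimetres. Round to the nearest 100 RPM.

8900 RPM

Current RCF = 1.118 × 10⁻⁵ × 6.7 × (7420)² = 1.118 × 10⁻⁵ × 6.7 × 55,056,400 ≈ 4,124.1 × g
Target RCF = 4,124.1 + 1,800 = 5,924.1 × g
N² = 5,924.1 / (7.4906 × 10⁻⁵) = 79,087,123
N ≈ √79,087,123 ≈ 8,893.1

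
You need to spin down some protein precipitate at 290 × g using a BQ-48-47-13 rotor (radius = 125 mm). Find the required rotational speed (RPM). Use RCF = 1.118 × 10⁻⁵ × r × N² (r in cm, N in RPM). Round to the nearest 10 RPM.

r = 125 mm = 12.5 cm
RCF = 1.118 × 10⁻⁵ × r × N²
290 = 1.118 × 10⁻⁵ × 12.5 × N²
N² = 290 / (13.975 × 10⁻⁵) = 2,075,134
N ≈ √2,075,134 ≈ 1,440.5

≈ 1440 RPM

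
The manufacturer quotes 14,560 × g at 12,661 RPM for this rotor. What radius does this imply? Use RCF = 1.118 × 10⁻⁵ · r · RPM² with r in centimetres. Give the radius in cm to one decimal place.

≈ 8.1 cm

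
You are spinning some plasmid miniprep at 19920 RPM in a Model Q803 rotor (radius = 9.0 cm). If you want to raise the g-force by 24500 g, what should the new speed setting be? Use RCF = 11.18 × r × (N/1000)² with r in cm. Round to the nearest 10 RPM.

Current RCF = 11.18 × 9 × (19.92)² = 11.18 × 9 × 396.8064 ≈ 39,926.7 × g
Target RCF = 39,926.7 + 24,500 = 64,426.7 × g
(N/1000)² = 64,426.7 / 100.62 = 640.2972
N = 1000 × √640.2972 ≈ 25,304.1

≈ 25300 RPM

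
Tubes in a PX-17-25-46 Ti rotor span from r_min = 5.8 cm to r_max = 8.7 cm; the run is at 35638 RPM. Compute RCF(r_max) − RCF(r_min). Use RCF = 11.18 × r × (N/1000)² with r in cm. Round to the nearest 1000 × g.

RCF_max = 11.18 × 8.7 × (35.638)² = 11.18 × 8.7 × 1,270.067044 ≈ 123,534.3 × g
RCF_min = 11.18 × 5.8 × (35.638)² = 11.18 × 5.8 × 1,270.067044 ≈ 82,356.2 × g
ΔRCF = 123,534.3 − 82,356.2 = 41,178.1

41000 ×g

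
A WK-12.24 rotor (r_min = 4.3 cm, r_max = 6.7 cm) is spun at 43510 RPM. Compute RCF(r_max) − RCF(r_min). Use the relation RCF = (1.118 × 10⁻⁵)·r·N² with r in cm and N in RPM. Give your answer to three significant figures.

50800 ×g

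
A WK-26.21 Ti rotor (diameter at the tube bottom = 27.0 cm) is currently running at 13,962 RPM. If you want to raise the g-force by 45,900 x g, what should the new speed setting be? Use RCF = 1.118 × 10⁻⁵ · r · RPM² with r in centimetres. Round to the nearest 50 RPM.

22350 RPM

r = 27.0 / 2 = 13.5 cm
Current RCF = 1.118 × 10⁻⁵ × 13.5 × (13962)² = 1.118 × 10⁻⁵ × 13.5 × 194,937,444 ≈ 29,421.9 × g
Target RCF = 29,421.9 + 45,900 = 75,321.9 × g
N² = 75,321.9 / (15.093 × 10⁻⁵) = 499,051,878
N ≈ √499,051,878 ≈ 22,339.5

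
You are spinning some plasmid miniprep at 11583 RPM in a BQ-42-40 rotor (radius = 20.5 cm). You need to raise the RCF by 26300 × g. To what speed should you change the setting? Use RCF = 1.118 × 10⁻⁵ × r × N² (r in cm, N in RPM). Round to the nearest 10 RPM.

15780 RPM

Current RCF = 1.118 × 10⁻⁵ × 20.5 × (11583)² = 1.118 × 10⁻⁵ × 20.5 × 134,165,889 ≈ 30,749.5 × g
Target RCF = 30,749.5 + 26,300 = 57,049.5 × g
N² = 57,049.5 / (22.919 × 10⁻⁵) = 248,917,928
N ≈ √248,917,928 ≈ 15,777.1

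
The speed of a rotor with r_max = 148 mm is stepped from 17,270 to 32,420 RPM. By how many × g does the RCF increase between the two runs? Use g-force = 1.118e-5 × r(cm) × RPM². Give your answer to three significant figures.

≈ 125000 × g

r = 148 mm = 14.8 cm
RCF₁ = 1.118 × 10⁻⁵ × 14.8 × (17270)² = 1.118 × 10⁻⁵ × 14.8 × 298,252,900 ≈ 49,350.1 × g
RCF₂ = 1.118 × 10⁻⁵ × 14.8 × (32420)² = 1.118 × 10⁻⁵ × 14.8 × 1,051,056,400 ≈ 173,912 × g
Increase = 173,912 − 49,350.1 = 124,561.9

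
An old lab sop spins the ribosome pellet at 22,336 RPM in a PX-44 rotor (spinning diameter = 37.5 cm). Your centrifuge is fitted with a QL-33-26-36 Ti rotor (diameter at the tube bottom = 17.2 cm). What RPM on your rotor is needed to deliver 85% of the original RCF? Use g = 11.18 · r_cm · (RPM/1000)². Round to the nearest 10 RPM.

30410 RPM

Original rotor: r = 37.5 / 2 = 18.75 cm
RCF = 11.18 × r × (N/1000)²
RCF_original = 11.18 × 18.75 × (22.336)² = 11.18 × 18.75 × 498.896896 ≈ 104,581.3 × g
Target RCF = 0.85 × 104,581.3 ≈ 88,894.1 × g
Your rotor: r = 17.2 / 2 = 8.6 cm
88,894.1 = 11.18 × 8.6 × (N/1000)²
(N/1000)² = 88,894.1 / 96.148 = 924.5549
N = 1000 × √924.5549 ≈ 30,406.5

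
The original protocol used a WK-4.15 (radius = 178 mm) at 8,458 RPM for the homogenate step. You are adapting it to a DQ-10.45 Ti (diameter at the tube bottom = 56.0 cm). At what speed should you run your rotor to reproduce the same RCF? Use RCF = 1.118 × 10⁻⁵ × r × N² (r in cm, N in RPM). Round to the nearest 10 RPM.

6740 RPM

Original rotor: r = 178 mm = 17.8 cm
RCF_original = 1.118 × 10⁻⁵ × 17.8 × (8458)² = 1.118 × 10⁻⁵ × 17.8 × 71,537,764 ≈ 14,236.3 × g
Your rotor: r = 56.0 / 2 = 28 cm
14,236.3 = 1.118 × 10⁻⁵ × 28 × N²
N² = 14,236.3 / (31.304 × 10⁻⁵) = 45,477,575
N ≈ √45,477,575 ≈ 6,743.7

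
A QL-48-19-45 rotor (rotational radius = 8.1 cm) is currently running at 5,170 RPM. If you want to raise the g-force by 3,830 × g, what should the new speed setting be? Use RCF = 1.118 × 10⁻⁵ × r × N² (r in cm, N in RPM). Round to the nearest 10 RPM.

Current RCF = 1.118 × 10⁻⁵ × 8.1 × (5170)² = 1.118 × 10⁻⁵ × 8.1 × 26,728,900 ≈ 2,420.5 × g
Target RCF = 2,420.5 + 3,830 = 6,250.5 × g
N² = 6,250.5 / (9.0558 × 10⁻⁵) = 69,022,063
N ≈ √69,022,063 ≈ 8,308.0

≈ 8310 RPM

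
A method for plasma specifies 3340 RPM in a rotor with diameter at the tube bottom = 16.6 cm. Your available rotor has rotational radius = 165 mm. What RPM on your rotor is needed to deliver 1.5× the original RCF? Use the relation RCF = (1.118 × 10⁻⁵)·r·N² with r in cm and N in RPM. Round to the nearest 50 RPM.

Original rotor: r = 16.6 / 2 = 8.3 cm
RCF_original = 1.118 × 10⁻⁵ × 8.3 × (3340)² = 1.118 × 10⁻⁵ × 8.3 × 11,155,600 ≈ 1,035.2 × g
Target RCF = 1.5 × 1,035.2 ≈ 1,552.8 × g
Your rotor: r = 165 mm = 16.5 cm
1,552.8 = 1.118 × 10⁻⁵ × 16.5 × N²
N² = 1,552.8 / (18.447 × 10⁻⁵) = 8,417,629
N ≈ √8,417,629 ≈ 2,901.3

≈ 2900 RPM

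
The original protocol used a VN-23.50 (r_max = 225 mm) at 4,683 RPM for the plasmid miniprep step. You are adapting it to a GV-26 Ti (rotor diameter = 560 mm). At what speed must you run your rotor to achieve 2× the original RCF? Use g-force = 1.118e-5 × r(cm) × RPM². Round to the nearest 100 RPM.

≈ 5900 RPM

Original rotor: r = 225 mm = 22.5 cm
RCF_original = 1.118 × 10⁻⁵ × 22.5 × (4683)² = 1.118 × 10⁻⁵ × 22.5 × 21,930,489 ≈ 5,516.6 × g
Target RCF = 2 × 5,516.6 ≈ 11,033.2 × g
Your rotor: r = 560 mm / 2 = 280 mm = 28 cm
11,033.2 = 1.118 × 10⁻⁵ × 28 × N²
N² = 11,033.2 / (31.304 × 10⁻⁵) = 35,245,336
N ≈ √35,245,336 ≈ 5,936.8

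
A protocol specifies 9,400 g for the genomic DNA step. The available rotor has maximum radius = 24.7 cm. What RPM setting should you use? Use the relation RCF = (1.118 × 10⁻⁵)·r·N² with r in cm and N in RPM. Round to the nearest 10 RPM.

RCF = 1.118 × 10⁻⁵ × r × N²
9,400 = 1.118 × 10⁻⁵ × 24.7 × N²
N² = 9,400 / (27.6146 × 10⁻⁵) = 34,039,964
N ≈ √34,039,964 ≈ 5,834.4

N ≈ 5830 RPM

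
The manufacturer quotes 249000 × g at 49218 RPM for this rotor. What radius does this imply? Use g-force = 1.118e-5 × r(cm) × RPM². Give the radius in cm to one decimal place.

≈ 9.2 cm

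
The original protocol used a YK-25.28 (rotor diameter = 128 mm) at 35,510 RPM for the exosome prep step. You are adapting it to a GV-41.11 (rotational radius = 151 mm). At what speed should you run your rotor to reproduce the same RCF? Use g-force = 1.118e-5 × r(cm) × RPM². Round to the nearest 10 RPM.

23120 RPM

Original rotor: r = 128 mm / 2 = 64 mm = 6.4 cm
RCF_original = 1.118 × 10⁻⁵ × 6.4 × (35510)² = 1.118 × 10⁻⁵ × 6.4 × 1,260,960,100 ≈ 90,224.2 × g
Your rotor: r = 151 mm = 15.1 cm
90,224.2 = 1.118 × 10⁻⁵ × 15.1 × N²
N² = 90,224.2 / (16.8818 × 10⁻⁵) = 534,446,564
N ≈ √534,446,564 ≈ 23,118.1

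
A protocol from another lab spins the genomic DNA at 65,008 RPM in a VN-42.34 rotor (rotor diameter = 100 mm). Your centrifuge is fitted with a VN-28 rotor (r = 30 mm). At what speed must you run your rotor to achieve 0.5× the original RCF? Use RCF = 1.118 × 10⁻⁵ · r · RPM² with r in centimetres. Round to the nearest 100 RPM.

59300 RPM

Original rotor: r = 100 mm / 2 = 50 mm = 5 cm
RCF = 1.118 × 10⁻⁵ × r × N²
RCF_original = 1.118 × 10⁻⁵ × 5 × (65008)² = 1.118 × 10⁻⁵ × 5 × 4,226,040,064 ≈ 236,235.6 × g
Target RCF = 0.5 × 236,235.6 ≈ 118,117.8 × g
Your rotor: r = 30 mm = 3.0 cm
118,117.8 = 1.118 × 10⁻⁵ × 3 × N²
N² = 118,117.8 / (3.354 × 10⁻⁵) = 3,521,699,463
N ≈ √3,521,699,463 ≈ 59,343.9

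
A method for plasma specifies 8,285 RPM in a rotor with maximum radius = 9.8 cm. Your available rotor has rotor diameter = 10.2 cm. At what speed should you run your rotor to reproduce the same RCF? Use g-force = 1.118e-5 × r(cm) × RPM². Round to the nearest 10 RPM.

11480 RPM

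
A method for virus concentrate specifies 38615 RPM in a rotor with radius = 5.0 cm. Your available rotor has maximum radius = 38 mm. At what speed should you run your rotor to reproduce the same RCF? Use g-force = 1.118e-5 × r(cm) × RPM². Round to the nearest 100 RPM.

RCF = 1.118 × 10⁻⁵ × r × N²
RCF_original = 1.118 × 10⁻⁵ × 5 × (38615)² = 1.118 × 10⁻⁵ × 5 × 1,491,118,225 ≈ 83,353.5 × g
Your rotor: r = 38 mm = 3.8 cm
83,353.5 = 1.118 × 10⁻⁵ × 3.8 × N²
N² = 83,353.5 / (4.2484 × 10⁻⁵) = 1,961,997,458
N ≈ √1,961,997,458 ≈ 44,294.4

≈ 44300 RPM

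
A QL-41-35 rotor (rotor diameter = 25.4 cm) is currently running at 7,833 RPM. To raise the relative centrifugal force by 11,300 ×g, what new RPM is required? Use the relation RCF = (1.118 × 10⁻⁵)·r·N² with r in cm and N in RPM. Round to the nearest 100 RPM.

r = 25.4 / 2 = 12.7 cm
Current RCF = 1.118 × 10⁻⁵ × 12.7 × (7833)² = 1.118 × 10⁻⁵ × 12.7 × 61,355,889 ≈ 8,711.7 × g
Target RCF = 8,711.7 + 11,300 = 20,011.7 × g
N² = 20,011.7 / (14.1986 × 10⁻⁵) = 140,941,360
N ≈ √140,941,360 ≈ 11,871.9

11900 RPM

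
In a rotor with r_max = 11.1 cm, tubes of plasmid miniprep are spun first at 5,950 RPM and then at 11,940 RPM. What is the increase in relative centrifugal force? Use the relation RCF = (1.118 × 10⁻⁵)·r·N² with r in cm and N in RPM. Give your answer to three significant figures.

13300 ×g

RCF₁ = 1.118 × 10⁻⁵ × 11.1 × (5950)² = 1.118 × 10⁻⁵ × 11.1 × 35,402,500 ≈ 4,393.4 × g
RCF₂ = 1.118 × 10⁻⁵ × 11.1 × (11940)² = 1.118 × 10⁻⁵ × 11.1 × 142,563,600 ≈ 17,691.9 × g
Increase = 17,691.9 − 4,393.4 = 13,298.5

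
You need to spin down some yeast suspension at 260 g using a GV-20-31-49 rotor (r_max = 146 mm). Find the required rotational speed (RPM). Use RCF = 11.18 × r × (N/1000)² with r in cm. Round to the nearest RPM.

≈ 1262 RPM

r = 146 mm = 14.6 cm
RCF = 11.18 × r × (N/1000)²
260 = 11.18 × 14.6 × (N/1000)²
(N/1000)² = 260 / 163.228 = 1.592864
N = 1000 × √1.592864 ≈ 1,262.1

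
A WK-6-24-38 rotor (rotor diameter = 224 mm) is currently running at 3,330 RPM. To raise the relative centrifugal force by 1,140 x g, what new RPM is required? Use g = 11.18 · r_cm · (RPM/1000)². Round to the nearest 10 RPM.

≈ 4490 RPM

r = 224 mm / 2 = 112 mm = 11.2 cm
Current RCF = 11.18 × 11.2 × (3.33)² = 11.18 × 11.2 × 11.0889 ≈ 1,388.5 × g
Target RCF = 1,388.5 + 1,140 = 2,528.5 × g
(N/1000)² = 2,528.5 / 125.216 = 20.19311
N = 1000 × √20.19311 ≈ 4,493.7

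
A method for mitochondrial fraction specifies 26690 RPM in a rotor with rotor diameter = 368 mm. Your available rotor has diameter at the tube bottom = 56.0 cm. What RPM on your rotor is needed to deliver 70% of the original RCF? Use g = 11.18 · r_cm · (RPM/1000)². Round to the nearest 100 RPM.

≈ 18100 RPM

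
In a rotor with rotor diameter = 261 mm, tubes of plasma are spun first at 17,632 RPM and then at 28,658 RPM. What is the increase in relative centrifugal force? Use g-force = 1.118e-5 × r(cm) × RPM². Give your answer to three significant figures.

74500 x g

r = 261 mm / 2 = 130.5 mm = 13.05 cm
RCF₁ = 1.118 × 10⁻⁵ × 13.05 × (17632)² = 1.118 × 10⁻⁵ × 13.05 × 310,887,424 ≈ 45,358.2 × g
RCF₂ = 1.118 × 10⁻⁵ × 13.05 × (28658)² = 1.118 × 10⁻⁵ × 13.05 × 821,280,964 ≈ 119,824.1 × g
Increase = 119,824.1 − 45,358.2 = 74,465.9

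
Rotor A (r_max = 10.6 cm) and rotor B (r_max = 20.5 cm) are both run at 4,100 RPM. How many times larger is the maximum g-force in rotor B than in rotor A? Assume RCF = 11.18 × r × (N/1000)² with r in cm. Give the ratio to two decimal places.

At fixed N, RCF ∝ r, so RCF_B/RCF_A = r_B/r_A = 20.5 / 10.6 = 1.9340.

1.93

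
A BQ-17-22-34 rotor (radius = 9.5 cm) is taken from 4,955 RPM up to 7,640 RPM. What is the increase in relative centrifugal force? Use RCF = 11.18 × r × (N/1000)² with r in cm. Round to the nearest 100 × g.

RCF₁ = 11.18 × 9.5 × (4.955)² = 11.18 × 9.5 × 24.552025 ≈ 2,607.7 × g
RCF₂ = 11.18 × 9.5 × (7.64)² = 11.18 × 9.5 × 58.3696 ≈ 6,199.4 × g
Increase = 6,199.4 − 2,607.7 = 3,591.7

≈ 3600 g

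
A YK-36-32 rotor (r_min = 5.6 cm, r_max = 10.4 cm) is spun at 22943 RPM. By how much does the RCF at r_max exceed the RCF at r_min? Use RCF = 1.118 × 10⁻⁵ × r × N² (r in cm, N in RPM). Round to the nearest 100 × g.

ΔRCF ≈ 28200 x g

RCF_max = 1.118 × 10⁻⁵ × 10.4 × (22943)² = 1.118 × 10⁻⁵ × 10.4 × 526,381,249 ≈ 61,203.4 × g
RCF_min = 1.118 × 10⁻⁵ × 5.6 × (22943)² = 1.118 × 10⁻⁵ × 5.6 × 526,381,249 ≈ 32,955.7 × g
ΔRCF = 61,203.4 − 32,955.7 = 28,247.7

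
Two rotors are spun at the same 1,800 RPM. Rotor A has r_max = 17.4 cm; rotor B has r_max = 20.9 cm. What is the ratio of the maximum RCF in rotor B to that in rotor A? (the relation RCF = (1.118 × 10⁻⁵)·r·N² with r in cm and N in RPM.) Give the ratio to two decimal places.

1.20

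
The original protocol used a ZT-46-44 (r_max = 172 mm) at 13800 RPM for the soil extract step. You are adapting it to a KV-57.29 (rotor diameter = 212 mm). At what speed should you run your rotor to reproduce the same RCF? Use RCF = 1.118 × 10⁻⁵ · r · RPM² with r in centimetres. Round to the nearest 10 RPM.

Original rotor: r = 172 mm = 17.2 cm
RCF_original = 1.118 × 10⁻⁵ × 17.2 × (13800)² = 1.118 × 10⁻⁵ × 17.2 × 190,440,000 ≈ 36,620.9 × g
Your rotor: r = 212 mm / 2 = 106 mm = 10.6 cm
36,620.9 = 1.118 × 10⁻⁵ × 10.6 × N²
N² = 36,620.9 / (11.8508 × 10⁻⁵) = 309,016,269
N ≈ √309,016,269 ≈ 17,578.9

≈ 17580 RPM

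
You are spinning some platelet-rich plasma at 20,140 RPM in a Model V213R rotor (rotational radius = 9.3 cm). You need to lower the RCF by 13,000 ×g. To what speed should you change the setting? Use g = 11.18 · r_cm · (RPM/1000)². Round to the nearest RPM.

Current RCF = 11.18 × 9.3 × (20.14)² = 11.18 × 9.3 × 405.6196 ≈ 42,173.9 × g
Target RCF = 42,173.9 − 13,000 = 29,173.9 × g
(N/1000)² = 29,173.9 / 103.974 = 280.5884
N = 1000 × √280.5884 ≈ 16,750.8

N₂ ≈ 16751 RPM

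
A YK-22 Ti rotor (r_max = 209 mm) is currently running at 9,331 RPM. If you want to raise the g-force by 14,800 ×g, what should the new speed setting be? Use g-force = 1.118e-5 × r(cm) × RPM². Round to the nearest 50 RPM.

r = 209 mm = 20.9 cm
Current RCF = 1.118 × 10⁻⁵ × 20.9 × (9331)² = 1.118 × 10⁻⁵ × 20.9 × 87,067,561 ≈ 20,344.4 × g
Target RCF = 20,344.4 + 14,800 = 35,144.4 × g
N² = 35,144.4 / (23.3662 × 10⁻⁵) = 150,406,998
N ≈ √150,406,998 ≈ 12,264.1

≈ 12250 RPM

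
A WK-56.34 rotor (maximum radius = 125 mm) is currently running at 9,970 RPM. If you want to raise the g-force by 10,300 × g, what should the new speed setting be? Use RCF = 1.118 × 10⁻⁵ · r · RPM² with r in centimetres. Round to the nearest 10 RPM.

13160 RPM

r = 125 mm = 12.5 cm
Current RCF = 1.118 × 10⁻⁵ × 12.5 × (9970)² = 1.118 × 10⁻⁵ × 12.5 × 99,400,900 ≈ 13,891.3 × g
Target RCF = 13,891.3 + 10,300 = 24,191.3 × g
N² = 24,191.3 / (13.975 × 10⁻⁵) = 173,104,114
N ≈ √173,104,114 ≈ 13,156.9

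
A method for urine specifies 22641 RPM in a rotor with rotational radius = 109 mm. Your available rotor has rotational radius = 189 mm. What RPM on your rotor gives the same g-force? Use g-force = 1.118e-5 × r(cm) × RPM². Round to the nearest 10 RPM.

≈ 17190 RPM

Original rotor: r = 109 mm = 10.9 cm
RCF = 1.118 × 10⁻⁵ × r × N²
RCF_original = 1.118 × 10⁻⁵ × 10.9 × (22641)² = 1.118 × 10⁻⁵ × 10.9 × 512,614,881 ≈ 62,468.3 × g
Your rotor: r = 189 mm = 18.9 cm
62,468.3 = 1.118 × 10⁻⁵ × 18.9 × N²
N² = 62,468.3 / (21.1302 × 10⁻⁵) = 295,635,157
N ≈ √295,635,157 ≈ 17,194.0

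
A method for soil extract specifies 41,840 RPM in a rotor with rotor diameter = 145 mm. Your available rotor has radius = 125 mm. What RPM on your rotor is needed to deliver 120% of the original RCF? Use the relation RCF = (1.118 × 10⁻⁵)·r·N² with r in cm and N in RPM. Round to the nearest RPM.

34906 RPM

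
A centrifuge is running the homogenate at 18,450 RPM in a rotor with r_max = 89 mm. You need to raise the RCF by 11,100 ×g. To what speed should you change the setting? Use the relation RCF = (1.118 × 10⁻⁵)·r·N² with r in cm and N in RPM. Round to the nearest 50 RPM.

≈ 21250 RPM

r = 89 mm = 8.9 cm
Current RCF = 1.118 × 10⁻⁵ × 8.9 × (18450)² = 1.118 × 10⁻⁵ × 8.9 × 340,402,500 ≈ 33,870.7 × g
Target RCF = 33,870.7 + 11,100 = 44,970.7 × g
N² = 44,970.7 / (9.9502 × 10⁻⁵) = 451,957,750
N ≈ √451,957,750 ≈ 21,259.3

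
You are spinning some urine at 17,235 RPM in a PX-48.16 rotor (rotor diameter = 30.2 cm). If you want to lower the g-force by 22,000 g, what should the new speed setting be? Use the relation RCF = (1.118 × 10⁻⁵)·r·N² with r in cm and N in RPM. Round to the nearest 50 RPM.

12900 RPM

r = 30.2 / 2 = 15.1 cm
Current RCF = 1.118 × 10⁻⁵ × 15.1 × (17235)² = 1.118 × 10⁻⁵ × 15.1 × 297,045,225 ≈ 50,146.6 × g
Target RCF = 50,146.6 − 22,000 = 28,146.6 × g
N² = 28,146.6 / (16.8818 × 10⁻⁵) = 166,727,482
N ≈ √166,727,482 ≈ 12,912.3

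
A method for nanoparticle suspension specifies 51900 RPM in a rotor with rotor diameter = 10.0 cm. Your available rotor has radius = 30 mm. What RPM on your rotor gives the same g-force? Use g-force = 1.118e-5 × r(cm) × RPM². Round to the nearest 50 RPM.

67000 RPM

Original rotor: r = 10.0 / 2 = 5 cm
RCF = 1.118 × 10⁻⁵ × r × N²
RCF_original = 1.118 × 10⁻⁵ × 5 × (51900)² = 1.118 × 10⁻⁵ × 5 × 2,693,610,000 ≈ 150,572.8 × g
Your rotor: r = 30 mm = 3.0 cm
150,572.8 = 1.118 × 10⁻⁵ × 3 × N²
N² = 150,572.8 / (3.354 × 10⁻⁵) = 4,489,350,030
N ≈ √4,489,350,030 ≈ 67,002.6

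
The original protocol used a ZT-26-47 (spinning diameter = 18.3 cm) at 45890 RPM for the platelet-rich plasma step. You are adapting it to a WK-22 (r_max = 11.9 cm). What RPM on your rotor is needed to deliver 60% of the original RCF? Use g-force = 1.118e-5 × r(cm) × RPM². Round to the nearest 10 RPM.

31170 RPM

Original rotor: r = 18.3 / 2 = 9.15 cm
RCF = 1.118 × 10⁻⁵ × r × N²
RCF_original = 1.118 × 10⁻⁵ × 9.15 × (45890)² = 1.118 × 10⁻⁵ × 9.15 × 2,105,892,100 ≈ 215,426.4 × g
Target RCF = 0.6 × 215,426.4 ≈ 129,255.8 × g
129,255.8 = 1.118 × 10⁻⁵ × 11.9 × N²
N² = 129,255.8 / (13.3042 × 10⁻⁵) = 971,541,318
N ≈ √971,541,318 ≈ 31,169.6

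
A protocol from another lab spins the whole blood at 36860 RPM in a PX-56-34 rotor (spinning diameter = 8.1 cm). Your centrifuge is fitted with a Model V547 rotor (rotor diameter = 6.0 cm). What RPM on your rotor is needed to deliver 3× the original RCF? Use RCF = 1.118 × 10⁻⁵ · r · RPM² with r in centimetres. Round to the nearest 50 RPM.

Original rotor: r = 8.1 / 2 = 4.05 cm
RCF_original = 1.118 × 10⁻⁵ × 4.05 × (36860)² = 1.118 × 10⁻⁵ × 4.05 × 1,358,659,600 ≈ 61,518.7 × g
Target RCF = 3 × 61,518.7 ≈ 184,556.1 × g
Your rotor: r = 6.0 / 2 = 3 cm
184,556.1 = 1.118 × 10⁻⁵ × 3 × N²
N² = 184,556.1 / (3.354 × 10⁻⁵) = 5,502,567,084
N ≈ √5,502,567,084 ≈ 74,179.3

≈ 74200 RPM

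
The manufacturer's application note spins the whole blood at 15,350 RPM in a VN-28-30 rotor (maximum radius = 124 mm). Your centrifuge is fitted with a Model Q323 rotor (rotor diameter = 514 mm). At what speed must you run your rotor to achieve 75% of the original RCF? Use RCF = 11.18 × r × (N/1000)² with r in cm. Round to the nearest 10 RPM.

≈ 9230 RPM

Original rotor: r = 124 mm = 12.4 cm
RCF = 11.18 × r × (N/1000)²
RCF_original = 11.18 × 12.4 × (15.35)² = 11.18 × 12.4 × 235.6225 ≈ 32,664.8 × g
Target RCF = 0.75 × 32,664.8 ≈ 24,498.6 × g
Your rotor: r = 514 mm / 2 = 257 mm = 25.7 cm
24,498.6 = 11.18 × 25.7 × (N/1000)²
(N/1000)² = 24,498.6 / 287.326 = 85.26413
N = 1000 × √85.26413 ≈ 9,233.9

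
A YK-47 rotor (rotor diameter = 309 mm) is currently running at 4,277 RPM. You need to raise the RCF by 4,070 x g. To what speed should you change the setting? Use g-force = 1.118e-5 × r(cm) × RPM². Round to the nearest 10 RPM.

≈ 6470 RPM

r = 309 mm / 2 = 154.5 mm = 15.45 cm
Current RCF = 1.118 × 10⁻⁵ × 15.45 × (4277)² = 1.118 × 10⁻⁵ × 15.45 × 18,292,729 ≈ 3,159.7 × g
Target RCF = 3,159.7 + 4,070 = 7,229.7 × g
N² = 7,229.7 / (17.2731 × 10⁻⁵) = 41,855,255
N ≈ √41,855,255 ≈ 6,469.6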